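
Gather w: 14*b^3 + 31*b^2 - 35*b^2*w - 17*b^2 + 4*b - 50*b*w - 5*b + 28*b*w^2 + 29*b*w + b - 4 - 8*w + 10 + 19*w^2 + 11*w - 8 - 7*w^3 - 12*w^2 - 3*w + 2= 14*b^3 + 14*b^2 - 7*w^3 + w^2*(28*b + 7) + w*(-35*b^2 - 21*b)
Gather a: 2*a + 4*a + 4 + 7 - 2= 6*a + 9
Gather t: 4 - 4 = 0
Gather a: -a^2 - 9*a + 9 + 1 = -a^2 - 9*a + 10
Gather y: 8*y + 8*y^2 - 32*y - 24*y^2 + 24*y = -16*y^2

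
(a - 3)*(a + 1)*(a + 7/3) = a^3 + a^2/3 - 23*a/3 - 7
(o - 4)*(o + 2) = o^2 - 2*o - 8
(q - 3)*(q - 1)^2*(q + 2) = q^4 - 3*q^3 - 3*q^2 + 11*q - 6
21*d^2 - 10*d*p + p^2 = (-7*d + p)*(-3*d + p)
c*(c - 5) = c^2 - 5*c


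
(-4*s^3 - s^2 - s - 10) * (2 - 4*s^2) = 16*s^5 + 4*s^4 - 4*s^3 + 38*s^2 - 2*s - 20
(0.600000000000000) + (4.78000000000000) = 5.38000000000000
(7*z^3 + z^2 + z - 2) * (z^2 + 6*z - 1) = 7*z^5 + 43*z^4 + 3*z^2 - 13*z + 2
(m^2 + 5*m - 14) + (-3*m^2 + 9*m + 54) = -2*m^2 + 14*m + 40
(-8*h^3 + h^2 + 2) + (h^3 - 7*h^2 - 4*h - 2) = -7*h^3 - 6*h^2 - 4*h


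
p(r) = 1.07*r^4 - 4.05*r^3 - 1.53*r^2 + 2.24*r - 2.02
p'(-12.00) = -9106.48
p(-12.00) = 28936.70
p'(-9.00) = -4074.49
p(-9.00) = 9826.61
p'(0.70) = -4.39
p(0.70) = -2.33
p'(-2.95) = -204.35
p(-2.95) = 163.07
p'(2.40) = -15.92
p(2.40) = -25.94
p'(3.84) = 53.68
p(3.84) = -12.65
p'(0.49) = -1.67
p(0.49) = -1.70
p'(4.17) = 88.55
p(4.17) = 10.58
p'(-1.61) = -42.19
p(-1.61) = 14.50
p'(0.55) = -2.41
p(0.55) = -1.83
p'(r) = 4.28*r^3 - 12.15*r^2 - 3.06*r + 2.24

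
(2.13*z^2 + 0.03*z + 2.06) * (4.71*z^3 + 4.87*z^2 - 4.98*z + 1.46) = 10.0323*z^5 + 10.5144*z^4 - 0.758699999999999*z^3 + 12.9926*z^2 - 10.215*z + 3.0076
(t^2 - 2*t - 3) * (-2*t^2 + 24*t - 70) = -2*t^4 + 28*t^3 - 112*t^2 + 68*t + 210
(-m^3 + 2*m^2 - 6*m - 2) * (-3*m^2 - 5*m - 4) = 3*m^5 - m^4 + 12*m^3 + 28*m^2 + 34*m + 8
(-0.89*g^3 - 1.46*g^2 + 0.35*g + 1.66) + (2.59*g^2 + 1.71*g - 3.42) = -0.89*g^3 + 1.13*g^2 + 2.06*g - 1.76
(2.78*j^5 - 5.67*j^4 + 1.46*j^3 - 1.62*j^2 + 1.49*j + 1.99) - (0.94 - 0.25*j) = 2.78*j^5 - 5.67*j^4 + 1.46*j^3 - 1.62*j^2 + 1.74*j + 1.05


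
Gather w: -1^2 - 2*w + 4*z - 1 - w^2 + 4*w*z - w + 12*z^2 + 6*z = -w^2 + w*(4*z - 3) + 12*z^2 + 10*z - 2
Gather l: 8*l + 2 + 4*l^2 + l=4*l^2 + 9*l + 2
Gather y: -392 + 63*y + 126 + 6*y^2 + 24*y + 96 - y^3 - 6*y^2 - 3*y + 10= -y^3 + 84*y - 160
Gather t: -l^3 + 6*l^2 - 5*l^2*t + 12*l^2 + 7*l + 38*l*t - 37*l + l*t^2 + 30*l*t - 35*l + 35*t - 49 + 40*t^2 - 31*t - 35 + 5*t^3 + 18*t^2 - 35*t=-l^3 + 18*l^2 - 65*l + 5*t^3 + t^2*(l + 58) + t*(-5*l^2 + 68*l - 31) - 84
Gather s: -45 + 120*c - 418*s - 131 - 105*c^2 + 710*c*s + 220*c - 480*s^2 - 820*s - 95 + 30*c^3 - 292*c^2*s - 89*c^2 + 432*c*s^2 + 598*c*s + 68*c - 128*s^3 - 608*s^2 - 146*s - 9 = 30*c^3 - 194*c^2 + 408*c - 128*s^3 + s^2*(432*c - 1088) + s*(-292*c^2 + 1308*c - 1384) - 280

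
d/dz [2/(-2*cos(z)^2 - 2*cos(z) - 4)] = -(2*cos(z) + 1)*sin(z)/(cos(z)^2 + cos(z) + 2)^2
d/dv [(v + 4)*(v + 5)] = 2*v + 9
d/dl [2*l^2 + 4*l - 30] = 4*l + 4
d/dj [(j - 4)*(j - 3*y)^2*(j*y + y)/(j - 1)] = y*(j - 3*y)*(-(j - 4)*(j + 1)*(j - 3*y) + (j - 1)*(2*(j - 4)*(j + 1) + (j - 4)*(j - 3*y) + (j + 1)*(j - 3*y)))/(j - 1)^2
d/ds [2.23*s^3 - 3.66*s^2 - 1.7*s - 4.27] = 6.69*s^2 - 7.32*s - 1.7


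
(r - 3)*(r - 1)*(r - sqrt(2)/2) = r^3 - 4*r^2 - sqrt(2)*r^2/2 + 2*sqrt(2)*r + 3*r - 3*sqrt(2)/2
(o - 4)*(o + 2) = o^2 - 2*o - 8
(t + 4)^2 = t^2 + 8*t + 16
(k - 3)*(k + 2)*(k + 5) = k^3 + 4*k^2 - 11*k - 30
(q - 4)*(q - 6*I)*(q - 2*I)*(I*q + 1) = I*q^4 + 9*q^3 - 4*I*q^3 - 36*q^2 - 20*I*q^2 - 12*q + 80*I*q + 48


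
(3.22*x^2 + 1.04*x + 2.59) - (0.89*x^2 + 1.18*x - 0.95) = 2.33*x^2 - 0.14*x + 3.54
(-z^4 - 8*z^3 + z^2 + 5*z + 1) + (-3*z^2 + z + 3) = -z^4 - 8*z^3 - 2*z^2 + 6*z + 4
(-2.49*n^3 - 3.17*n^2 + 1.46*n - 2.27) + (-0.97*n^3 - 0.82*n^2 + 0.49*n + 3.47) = -3.46*n^3 - 3.99*n^2 + 1.95*n + 1.2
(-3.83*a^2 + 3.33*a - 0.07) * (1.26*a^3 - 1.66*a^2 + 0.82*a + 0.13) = -4.8258*a^5 + 10.5536*a^4 - 8.7566*a^3 + 2.3489*a^2 + 0.3755*a - 0.0091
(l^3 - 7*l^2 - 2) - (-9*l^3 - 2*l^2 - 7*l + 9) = 10*l^3 - 5*l^2 + 7*l - 11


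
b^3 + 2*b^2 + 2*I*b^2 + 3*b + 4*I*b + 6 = (b + 2)*(b - I)*(b + 3*I)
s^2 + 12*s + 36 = (s + 6)^2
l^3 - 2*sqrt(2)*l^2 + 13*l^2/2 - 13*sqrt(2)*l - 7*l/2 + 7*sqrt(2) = (l - 1/2)*(l + 7)*(l - 2*sqrt(2))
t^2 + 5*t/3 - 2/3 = (t - 1/3)*(t + 2)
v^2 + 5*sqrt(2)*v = v*(v + 5*sqrt(2))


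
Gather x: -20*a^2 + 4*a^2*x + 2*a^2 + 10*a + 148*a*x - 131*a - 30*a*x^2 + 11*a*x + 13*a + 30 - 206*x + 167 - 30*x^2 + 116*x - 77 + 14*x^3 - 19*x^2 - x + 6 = -18*a^2 - 108*a + 14*x^3 + x^2*(-30*a - 49) + x*(4*a^2 + 159*a - 91) + 126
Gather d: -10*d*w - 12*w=-10*d*w - 12*w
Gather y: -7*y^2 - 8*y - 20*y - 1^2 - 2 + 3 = -7*y^2 - 28*y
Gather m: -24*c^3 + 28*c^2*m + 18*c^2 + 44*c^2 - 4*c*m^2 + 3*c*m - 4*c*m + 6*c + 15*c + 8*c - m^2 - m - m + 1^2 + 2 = -24*c^3 + 62*c^2 + 29*c + m^2*(-4*c - 1) + m*(28*c^2 - c - 2) + 3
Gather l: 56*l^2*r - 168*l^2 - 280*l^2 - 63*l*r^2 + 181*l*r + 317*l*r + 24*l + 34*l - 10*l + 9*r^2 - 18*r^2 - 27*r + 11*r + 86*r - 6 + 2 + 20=l^2*(56*r - 448) + l*(-63*r^2 + 498*r + 48) - 9*r^2 + 70*r + 16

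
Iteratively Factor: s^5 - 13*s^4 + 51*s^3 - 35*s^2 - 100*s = (s - 4)*(s^4 - 9*s^3 + 15*s^2 + 25*s) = (s - 5)*(s - 4)*(s^3 - 4*s^2 - 5*s) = (s - 5)*(s - 4)*(s + 1)*(s^2 - 5*s) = (s - 5)^2*(s - 4)*(s + 1)*(s)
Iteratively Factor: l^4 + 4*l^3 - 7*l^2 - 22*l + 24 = (l - 1)*(l^3 + 5*l^2 - 2*l - 24) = (l - 1)*(l + 4)*(l^2 + l - 6) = (l - 1)*(l + 3)*(l + 4)*(l - 2)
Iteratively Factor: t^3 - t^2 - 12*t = (t + 3)*(t^2 - 4*t) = (t - 4)*(t + 3)*(t)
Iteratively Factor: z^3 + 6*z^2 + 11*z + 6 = (z + 2)*(z^2 + 4*z + 3) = (z + 1)*(z + 2)*(z + 3)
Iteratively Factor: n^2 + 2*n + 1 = (n + 1)*(n + 1)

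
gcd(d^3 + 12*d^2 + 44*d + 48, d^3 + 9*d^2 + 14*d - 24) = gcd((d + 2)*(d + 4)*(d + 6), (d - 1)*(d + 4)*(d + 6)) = d^2 + 10*d + 24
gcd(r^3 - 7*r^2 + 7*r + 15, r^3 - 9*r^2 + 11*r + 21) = r^2 - 2*r - 3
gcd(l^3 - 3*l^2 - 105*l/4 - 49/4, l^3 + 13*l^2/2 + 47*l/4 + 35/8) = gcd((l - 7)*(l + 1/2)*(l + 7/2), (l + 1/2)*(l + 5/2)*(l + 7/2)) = l^2 + 4*l + 7/4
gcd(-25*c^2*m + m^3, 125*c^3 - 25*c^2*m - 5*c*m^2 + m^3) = 25*c^2 - m^2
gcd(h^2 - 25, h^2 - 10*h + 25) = h - 5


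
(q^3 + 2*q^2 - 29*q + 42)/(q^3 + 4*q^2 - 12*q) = (q^2 + 4*q - 21)/(q*(q + 6))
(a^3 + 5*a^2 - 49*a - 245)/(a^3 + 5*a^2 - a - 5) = (a^2 - 49)/(a^2 - 1)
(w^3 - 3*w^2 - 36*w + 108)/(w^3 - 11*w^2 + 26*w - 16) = (w^3 - 3*w^2 - 36*w + 108)/(w^3 - 11*w^2 + 26*w - 16)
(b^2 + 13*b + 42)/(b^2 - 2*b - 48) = (b + 7)/(b - 8)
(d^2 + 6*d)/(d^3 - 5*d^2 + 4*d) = (d + 6)/(d^2 - 5*d + 4)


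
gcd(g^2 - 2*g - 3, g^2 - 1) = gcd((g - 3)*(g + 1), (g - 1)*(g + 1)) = g + 1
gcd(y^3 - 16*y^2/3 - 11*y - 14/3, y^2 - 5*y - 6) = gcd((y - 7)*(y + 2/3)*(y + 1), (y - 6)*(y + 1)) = y + 1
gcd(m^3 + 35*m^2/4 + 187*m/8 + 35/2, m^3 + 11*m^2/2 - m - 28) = m^2 + 15*m/2 + 14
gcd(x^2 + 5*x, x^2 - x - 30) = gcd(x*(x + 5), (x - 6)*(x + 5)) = x + 5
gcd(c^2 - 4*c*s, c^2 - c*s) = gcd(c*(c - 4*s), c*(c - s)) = c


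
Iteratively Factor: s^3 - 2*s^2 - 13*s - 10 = (s + 2)*(s^2 - 4*s - 5) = (s - 5)*(s + 2)*(s + 1)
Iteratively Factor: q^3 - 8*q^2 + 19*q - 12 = (q - 1)*(q^2 - 7*q + 12) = (q - 3)*(q - 1)*(q - 4)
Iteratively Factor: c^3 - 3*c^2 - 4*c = (c + 1)*(c^2 - 4*c) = (c - 4)*(c + 1)*(c)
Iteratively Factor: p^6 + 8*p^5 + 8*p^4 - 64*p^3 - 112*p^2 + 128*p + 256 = (p - 2)*(p^5 + 10*p^4 + 28*p^3 - 8*p^2 - 128*p - 128) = (p - 2)*(p + 4)*(p^4 + 6*p^3 + 4*p^2 - 24*p - 32) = (p - 2)*(p + 2)*(p + 4)*(p^3 + 4*p^2 - 4*p - 16) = (p - 2)*(p + 2)*(p + 4)^2*(p^2 - 4) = (p - 2)*(p + 2)^2*(p + 4)^2*(p - 2)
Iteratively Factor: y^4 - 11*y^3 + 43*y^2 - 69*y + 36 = (y - 4)*(y^3 - 7*y^2 + 15*y - 9) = (y - 4)*(y - 3)*(y^2 - 4*y + 3) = (y - 4)*(y - 3)^2*(y - 1)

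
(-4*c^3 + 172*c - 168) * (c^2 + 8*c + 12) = -4*c^5 - 32*c^4 + 124*c^3 + 1208*c^2 + 720*c - 2016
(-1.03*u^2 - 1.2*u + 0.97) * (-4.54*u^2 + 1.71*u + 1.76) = 4.6762*u^4 + 3.6867*u^3 - 8.2686*u^2 - 0.4533*u + 1.7072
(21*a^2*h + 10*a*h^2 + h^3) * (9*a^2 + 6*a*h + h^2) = 189*a^4*h + 216*a^3*h^2 + 90*a^2*h^3 + 16*a*h^4 + h^5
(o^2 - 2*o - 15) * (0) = 0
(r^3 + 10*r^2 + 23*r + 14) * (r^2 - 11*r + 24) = r^5 - r^4 - 63*r^3 + r^2 + 398*r + 336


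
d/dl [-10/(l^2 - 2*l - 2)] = 20*(l - 1)/(-l^2 + 2*l + 2)^2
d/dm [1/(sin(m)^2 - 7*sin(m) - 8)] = (7 - 2*sin(m))*cos(m)/((sin(m) - 8)^2*(sin(m) + 1)^2)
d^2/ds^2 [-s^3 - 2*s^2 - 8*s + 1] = -6*s - 4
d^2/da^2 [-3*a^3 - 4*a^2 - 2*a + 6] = -18*a - 8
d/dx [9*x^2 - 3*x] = 18*x - 3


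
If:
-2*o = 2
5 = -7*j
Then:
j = -5/7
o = -1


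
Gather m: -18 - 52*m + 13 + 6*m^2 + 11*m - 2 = 6*m^2 - 41*m - 7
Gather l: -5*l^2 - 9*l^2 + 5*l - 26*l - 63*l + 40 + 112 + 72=-14*l^2 - 84*l + 224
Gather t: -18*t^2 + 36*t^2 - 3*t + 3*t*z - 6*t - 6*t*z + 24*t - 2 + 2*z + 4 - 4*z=18*t^2 + t*(15 - 3*z) - 2*z + 2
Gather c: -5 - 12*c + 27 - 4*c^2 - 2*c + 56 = -4*c^2 - 14*c + 78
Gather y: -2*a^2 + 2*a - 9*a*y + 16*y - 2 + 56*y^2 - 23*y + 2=-2*a^2 + 2*a + 56*y^2 + y*(-9*a - 7)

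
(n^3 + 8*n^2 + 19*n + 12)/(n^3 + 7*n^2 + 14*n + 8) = (n + 3)/(n + 2)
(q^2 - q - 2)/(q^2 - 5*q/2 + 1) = 2*(q + 1)/(2*q - 1)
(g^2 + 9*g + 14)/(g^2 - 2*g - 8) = (g + 7)/(g - 4)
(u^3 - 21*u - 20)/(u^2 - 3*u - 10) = (u^2 + 5*u + 4)/(u + 2)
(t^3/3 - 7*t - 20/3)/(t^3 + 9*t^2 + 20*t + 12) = (t^2 - t - 20)/(3*(t^2 + 8*t + 12))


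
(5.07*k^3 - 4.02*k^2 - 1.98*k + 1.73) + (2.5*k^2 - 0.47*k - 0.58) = 5.07*k^3 - 1.52*k^2 - 2.45*k + 1.15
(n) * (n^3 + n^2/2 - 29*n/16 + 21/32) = n^4 + n^3/2 - 29*n^2/16 + 21*n/32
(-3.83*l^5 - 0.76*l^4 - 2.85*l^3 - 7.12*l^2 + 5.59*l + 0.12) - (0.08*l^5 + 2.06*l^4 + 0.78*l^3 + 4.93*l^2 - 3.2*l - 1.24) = -3.91*l^5 - 2.82*l^4 - 3.63*l^3 - 12.05*l^2 + 8.79*l + 1.36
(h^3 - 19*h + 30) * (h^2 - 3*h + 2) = h^5 - 3*h^4 - 17*h^3 + 87*h^2 - 128*h + 60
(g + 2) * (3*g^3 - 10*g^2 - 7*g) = 3*g^4 - 4*g^3 - 27*g^2 - 14*g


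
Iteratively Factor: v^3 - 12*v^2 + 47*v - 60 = (v - 4)*(v^2 - 8*v + 15) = (v - 5)*(v - 4)*(v - 3)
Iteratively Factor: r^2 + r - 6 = (r - 2)*(r + 3)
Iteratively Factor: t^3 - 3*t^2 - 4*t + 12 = (t - 3)*(t^2 - 4) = (t - 3)*(t + 2)*(t - 2)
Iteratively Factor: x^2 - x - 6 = (x + 2)*(x - 3)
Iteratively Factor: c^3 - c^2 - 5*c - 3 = (c + 1)*(c^2 - 2*c - 3) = (c - 3)*(c + 1)*(c + 1)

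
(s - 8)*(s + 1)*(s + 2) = s^3 - 5*s^2 - 22*s - 16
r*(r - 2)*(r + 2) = r^3 - 4*r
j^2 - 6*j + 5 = (j - 5)*(j - 1)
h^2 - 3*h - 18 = (h - 6)*(h + 3)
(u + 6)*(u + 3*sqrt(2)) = u^2 + 3*sqrt(2)*u + 6*u + 18*sqrt(2)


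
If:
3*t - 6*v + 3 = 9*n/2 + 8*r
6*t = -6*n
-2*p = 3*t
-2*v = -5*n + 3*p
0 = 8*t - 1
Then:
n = -1/8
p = -3/16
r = 33/64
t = 1/8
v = -1/32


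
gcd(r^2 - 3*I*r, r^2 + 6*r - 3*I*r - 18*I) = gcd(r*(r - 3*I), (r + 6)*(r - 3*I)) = r - 3*I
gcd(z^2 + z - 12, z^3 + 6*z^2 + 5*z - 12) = z + 4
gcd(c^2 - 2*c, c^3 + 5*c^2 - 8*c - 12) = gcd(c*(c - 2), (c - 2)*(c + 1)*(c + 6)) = c - 2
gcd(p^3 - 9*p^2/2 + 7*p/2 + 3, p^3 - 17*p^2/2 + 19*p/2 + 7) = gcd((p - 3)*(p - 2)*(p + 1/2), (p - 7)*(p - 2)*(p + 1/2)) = p^2 - 3*p/2 - 1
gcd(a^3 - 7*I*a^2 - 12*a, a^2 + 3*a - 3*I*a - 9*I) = a - 3*I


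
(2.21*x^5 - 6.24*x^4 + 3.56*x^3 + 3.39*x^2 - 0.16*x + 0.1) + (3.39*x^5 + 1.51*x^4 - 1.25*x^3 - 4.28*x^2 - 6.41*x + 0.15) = 5.6*x^5 - 4.73*x^4 + 2.31*x^3 - 0.89*x^2 - 6.57*x + 0.25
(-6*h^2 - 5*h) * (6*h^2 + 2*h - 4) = -36*h^4 - 42*h^3 + 14*h^2 + 20*h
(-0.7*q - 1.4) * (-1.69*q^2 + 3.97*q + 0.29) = 1.183*q^3 - 0.413*q^2 - 5.761*q - 0.406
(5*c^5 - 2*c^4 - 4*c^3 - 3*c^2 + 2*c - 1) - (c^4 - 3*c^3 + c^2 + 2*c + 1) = 5*c^5 - 3*c^4 - c^3 - 4*c^2 - 2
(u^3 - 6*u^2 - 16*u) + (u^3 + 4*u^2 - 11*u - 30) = 2*u^3 - 2*u^2 - 27*u - 30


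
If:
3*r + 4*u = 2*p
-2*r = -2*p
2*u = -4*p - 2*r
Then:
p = 0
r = 0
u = 0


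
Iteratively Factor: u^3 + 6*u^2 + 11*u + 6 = (u + 1)*(u^2 + 5*u + 6) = (u + 1)*(u + 3)*(u + 2)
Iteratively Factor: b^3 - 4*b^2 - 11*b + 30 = (b - 2)*(b^2 - 2*b - 15) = (b - 5)*(b - 2)*(b + 3)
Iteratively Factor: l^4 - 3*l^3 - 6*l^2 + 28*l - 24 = (l + 3)*(l^3 - 6*l^2 + 12*l - 8) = (l - 2)*(l + 3)*(l^2 - 4*l + 4) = (l - 2)^2*(l + 3)*(l - 2)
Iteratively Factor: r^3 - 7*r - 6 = (r + 2)*(r^2 - 2*r - 3) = (r + 1)*(r + 2)*(r - 3)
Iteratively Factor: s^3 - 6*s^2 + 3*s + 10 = (s - 5)*(s^2 - s - 2) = (s - 5)*(s + 1)*(s - 2)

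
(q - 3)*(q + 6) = q^2 + 3*q - 18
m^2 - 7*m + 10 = (m - 5)*(m - 2)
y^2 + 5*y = y*(y + 5)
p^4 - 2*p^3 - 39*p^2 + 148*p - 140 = (p - 5)*(p - 2)^2*(p + 7)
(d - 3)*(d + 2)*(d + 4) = d^3 + 3*d^2 - 10*d - 24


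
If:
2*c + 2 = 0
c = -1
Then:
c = -1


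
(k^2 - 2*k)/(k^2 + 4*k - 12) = k/(k + 6)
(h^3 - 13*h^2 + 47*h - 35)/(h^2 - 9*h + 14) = (h^2 - 6*h + 5)/(h - 2)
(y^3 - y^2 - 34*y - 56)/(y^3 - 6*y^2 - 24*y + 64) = (y^2 - 5*y - 14)/(y^2 - 10*y + 16)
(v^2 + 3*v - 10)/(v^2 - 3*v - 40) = (v - 2)/(v - 8)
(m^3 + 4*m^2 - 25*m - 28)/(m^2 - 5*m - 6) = (m^2 + 3*m - 28)/(m - 6)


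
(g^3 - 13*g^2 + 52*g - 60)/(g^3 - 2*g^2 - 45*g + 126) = (g^2 - 7*g + 10)/(g^2 + 4*g - 21)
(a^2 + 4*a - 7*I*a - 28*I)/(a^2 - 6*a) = (a^2 + a*(4 - 7*I) - 28*I)/(a*(a - 6))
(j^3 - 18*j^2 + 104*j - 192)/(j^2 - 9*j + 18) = (j^2 - 12*j + 32)/(j - 3)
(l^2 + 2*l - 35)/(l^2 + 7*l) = (l - 5)/l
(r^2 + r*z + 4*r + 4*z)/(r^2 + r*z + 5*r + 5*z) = (r + 4)/(r + 5)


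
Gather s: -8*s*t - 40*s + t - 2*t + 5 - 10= s*(-8*t - 40) - t - 5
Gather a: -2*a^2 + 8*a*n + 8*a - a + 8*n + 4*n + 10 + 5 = -2*a^2 + a*(8*n + 7) + 12*n + 15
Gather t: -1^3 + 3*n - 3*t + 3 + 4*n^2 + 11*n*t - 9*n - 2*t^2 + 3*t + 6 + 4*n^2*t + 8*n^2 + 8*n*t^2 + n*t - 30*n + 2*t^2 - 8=12*n^2 + 8*n*t^2 - 36*n + t*(4*n^2 + 12*n)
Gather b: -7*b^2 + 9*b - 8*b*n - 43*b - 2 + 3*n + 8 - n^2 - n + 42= -7*b^2 + b*(-8*n - 34) - n^2 + 2*n + 48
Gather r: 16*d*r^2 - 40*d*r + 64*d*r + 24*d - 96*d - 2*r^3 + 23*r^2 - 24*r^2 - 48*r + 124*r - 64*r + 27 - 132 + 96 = -72*d - 2*r^3 + r^2*(16*d - 1) + r*(24*d + 12) - 9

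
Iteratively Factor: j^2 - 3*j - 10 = (j + 2)*(j - 5)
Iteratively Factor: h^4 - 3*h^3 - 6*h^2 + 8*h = (h)*(h^3 - 3*h^2 - 6*h + 8) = h*(h - 4)*(h^2 + h - 2) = h*(h - 4)*(h - 1)*(h + 2)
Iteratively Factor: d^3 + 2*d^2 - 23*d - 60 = (d + 4)*(d^2 - 2*d - 15) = (d + 3)*(d + 4)*(d - 5)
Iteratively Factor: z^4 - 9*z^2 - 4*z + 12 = (z - 3)*(z^3 + 3*z^2 - 4) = (z - 3)*(z + 2)*(z^2 + z - 2) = (z - 3)*(z - 1)*(z + 2)*(z + 2)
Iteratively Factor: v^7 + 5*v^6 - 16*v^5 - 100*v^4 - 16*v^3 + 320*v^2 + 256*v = (v + 1)*(v^6 + 4*v^5 - 20*v^4 - 80*v^3 + 64*v^2 + 256*v) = (v + 1)*(v + 4)*(v^5 - 20*v^3 + 64*v) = (v + 1)*(v + 2)*(v + 4)*(v^4 - 2*v^3 - 16*v^2 + 32*v) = (v + 1)*(v + 2)*(v + 4)^2*(v^3 - 6*v^2 + 8*v) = (v - 4)*(v + 1)*(v + 2)*(v + 4)^2*(v^2 - 2*v) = v*(v - 4)*(v + 1)*(v + 2)*(v + 4)^2*(v - 2)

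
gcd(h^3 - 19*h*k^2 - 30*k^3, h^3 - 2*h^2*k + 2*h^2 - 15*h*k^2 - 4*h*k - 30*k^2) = h^2 - 2*h*k - 15*k^2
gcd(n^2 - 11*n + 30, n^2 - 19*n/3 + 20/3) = n - 5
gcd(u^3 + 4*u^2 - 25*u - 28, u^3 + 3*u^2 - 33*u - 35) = u^2 + 8*u + 7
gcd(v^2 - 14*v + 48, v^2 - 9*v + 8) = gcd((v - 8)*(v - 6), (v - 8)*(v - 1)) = v - 8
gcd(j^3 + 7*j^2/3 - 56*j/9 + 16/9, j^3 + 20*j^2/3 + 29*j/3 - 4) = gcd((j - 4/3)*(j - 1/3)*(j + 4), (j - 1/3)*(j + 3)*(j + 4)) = j^2 + 11*j/3 - 4/3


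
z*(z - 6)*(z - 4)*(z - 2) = z^4 - 12*z^3 + 44*z^2 - 48*z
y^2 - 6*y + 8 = (y - 4)*(y - 2)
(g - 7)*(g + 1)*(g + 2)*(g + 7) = g^4 + 3*g^3 - 47*g^2 - 147*g - 98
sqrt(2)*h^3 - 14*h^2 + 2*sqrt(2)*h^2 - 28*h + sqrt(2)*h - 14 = (h + 1)*(h - 7*sqrt(2))*(sqrt(2)*h + sqrt(2))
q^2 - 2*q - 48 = (q - 8)*(q + 6)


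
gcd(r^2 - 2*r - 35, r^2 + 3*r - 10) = r + 5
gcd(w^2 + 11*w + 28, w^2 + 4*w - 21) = w + 7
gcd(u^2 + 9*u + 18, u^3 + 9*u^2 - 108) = u + 6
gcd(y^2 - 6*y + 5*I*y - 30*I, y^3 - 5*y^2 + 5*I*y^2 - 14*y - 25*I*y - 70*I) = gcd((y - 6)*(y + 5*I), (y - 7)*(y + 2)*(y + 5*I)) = y + 5*I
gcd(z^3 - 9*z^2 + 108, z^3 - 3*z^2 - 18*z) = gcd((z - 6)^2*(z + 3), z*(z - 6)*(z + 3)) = z^2 - 3*z - 18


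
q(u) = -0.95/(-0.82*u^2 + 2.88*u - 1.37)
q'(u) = -0.95*(1.64*u - 2.88)/(-0.82*u^2 + 2.88*u - 1.37)^2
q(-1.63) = 0.12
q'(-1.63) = 0.08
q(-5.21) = 0.02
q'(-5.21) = 0.01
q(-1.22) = 0.16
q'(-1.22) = 0.12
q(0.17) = 1.05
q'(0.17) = 3.02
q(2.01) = -0.86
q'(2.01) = -0.32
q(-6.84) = 0.02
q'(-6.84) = 0.00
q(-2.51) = 0.07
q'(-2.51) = 0.04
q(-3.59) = 0.04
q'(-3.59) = 0.02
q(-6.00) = 0.02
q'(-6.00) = 0.01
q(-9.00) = 0.01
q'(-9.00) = 0.00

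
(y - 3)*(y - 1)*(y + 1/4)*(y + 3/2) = y^4 - 9*y^3/4 - 29*y^2/8 + 15*y/4 + 9/8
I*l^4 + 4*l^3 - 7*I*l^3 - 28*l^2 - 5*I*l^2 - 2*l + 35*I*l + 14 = (l - 7)*(l - 2*I)*(l - I)*(I*l + 1)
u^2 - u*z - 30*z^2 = (u - 6*z)*(u + 5*z)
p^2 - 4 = (p - 2)*(p + 2)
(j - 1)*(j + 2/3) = j^2 - j/3 - 2/3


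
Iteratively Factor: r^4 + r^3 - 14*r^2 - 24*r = (r)*(r^3 + r^2 - 14*r - 24) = r*(r - 4)*(r^2 + 5*r + 6) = r*(r - 4)*(r + 2)*(r + 3)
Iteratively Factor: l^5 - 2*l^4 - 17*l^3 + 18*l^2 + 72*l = (l - 3)*(l^4 + l^3 - 14*l^2 - 24*l) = l*(l - 3)*(l^3 + l^2 - 14*l - 24) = l*(l - 4)*(l - 3)*(l^2 + 5*l + 6) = l*(l - 4)*(l - 3)*(l + 2)*(l + 3)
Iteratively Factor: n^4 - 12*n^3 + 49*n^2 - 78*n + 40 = (n - 1)*(n^3 - 11*n^2 + 38*n - 40) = (n - 2)*(n - 1)*(n^2 - 9*n + 20) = (n - 4)*(n - 2)*(n - 1)*(n - 5)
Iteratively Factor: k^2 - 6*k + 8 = (k - 2)*(k - 4)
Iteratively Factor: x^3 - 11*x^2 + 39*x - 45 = (x - 5)*(x^2 - 6*x + 9) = (x - 5)*(x - 3)*(x - 3)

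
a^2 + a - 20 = (a - 4)*(a + 5)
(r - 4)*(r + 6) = r^2 + 2*r - 24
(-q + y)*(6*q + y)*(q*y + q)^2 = -6*q^4*y^2 - 12*q^4*y - 6*q^4 + 5*q^3*y^3 + 10*q^3*y^2 + 5*q^3*y + q^2*y^4 + 2*q^2*y^3 + q^2*y^2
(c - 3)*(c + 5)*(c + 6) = c^3 + 8*c^2 - 3*c - 90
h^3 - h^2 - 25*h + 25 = (h - 5)*(h - 1)*(h + 5)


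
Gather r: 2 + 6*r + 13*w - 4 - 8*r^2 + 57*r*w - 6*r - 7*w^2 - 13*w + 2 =-8*r^2 + 57*r*w - 7*w^2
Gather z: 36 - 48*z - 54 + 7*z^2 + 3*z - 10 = 7*z^2 - 45*z - 28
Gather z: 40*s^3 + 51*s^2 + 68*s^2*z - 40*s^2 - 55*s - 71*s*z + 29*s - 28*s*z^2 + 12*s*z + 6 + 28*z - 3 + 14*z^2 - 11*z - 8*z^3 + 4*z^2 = 40*s^3 + 11*s^2 - 26*s - 8*z^3 + z^2*(18 - 28*s) + z*(68*s^2 - 59*s + 17) + 3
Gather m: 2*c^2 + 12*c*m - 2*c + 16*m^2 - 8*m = 2*c^2 - 2*c + 16*m^2 + m*(12*c - 8)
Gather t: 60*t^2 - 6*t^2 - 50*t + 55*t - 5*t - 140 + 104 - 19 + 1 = 54*t^2 - 54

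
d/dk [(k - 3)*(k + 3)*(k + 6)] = 3*k^2 + 12*k - 9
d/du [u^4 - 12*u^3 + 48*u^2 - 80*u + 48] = 4*u^3 - 36*u^2 + 96*u - 80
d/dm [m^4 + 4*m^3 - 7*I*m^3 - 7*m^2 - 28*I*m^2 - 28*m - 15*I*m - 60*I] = 4*m^3 + m^2*(12 - 21*I) + m*(-14 - 56*I) - 28 - 15*I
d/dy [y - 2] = 1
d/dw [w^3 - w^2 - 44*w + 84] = 3*w^2 - 2*w - 44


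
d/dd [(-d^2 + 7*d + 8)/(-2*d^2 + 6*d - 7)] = (8*d^2 + 46*d - 97)/(4*d^4 - 24*d^3 + 64*d^2 - 84*d + 49)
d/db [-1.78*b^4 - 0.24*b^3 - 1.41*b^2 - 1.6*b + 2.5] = -7.12*b^3 - 0.72*b^2 - 2.82*b - 1.6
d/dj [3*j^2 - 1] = 6*j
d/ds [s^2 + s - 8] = 2*s + 1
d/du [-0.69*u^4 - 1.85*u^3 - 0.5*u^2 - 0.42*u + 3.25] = -2.76*u^3 - 5.55*u^2 - 1.0*u - 0.42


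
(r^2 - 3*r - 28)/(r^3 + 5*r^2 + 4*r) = (r - 7)/(r*(r + 1))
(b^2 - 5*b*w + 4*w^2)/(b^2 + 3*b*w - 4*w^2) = (b - 4*w)/(b + 4*w)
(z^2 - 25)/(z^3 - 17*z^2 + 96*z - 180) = (z + 5)/(z^2 - 12*z + 36)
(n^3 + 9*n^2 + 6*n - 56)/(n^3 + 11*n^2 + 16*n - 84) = (n + 4)/(n + 6)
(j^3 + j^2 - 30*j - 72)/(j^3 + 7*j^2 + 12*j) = (j - 6)/j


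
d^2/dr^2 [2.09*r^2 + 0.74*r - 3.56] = 4.18000000000000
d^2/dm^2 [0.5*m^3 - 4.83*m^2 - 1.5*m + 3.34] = 3.0*m - 9.66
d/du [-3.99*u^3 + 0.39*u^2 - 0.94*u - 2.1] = -11.97*u^2 + 0.78*u - 0.94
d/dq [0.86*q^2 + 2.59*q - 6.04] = 1.72*q + 2.59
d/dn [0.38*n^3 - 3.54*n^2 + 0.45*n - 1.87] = 1.14*n^2 - 7.08*n + 0.45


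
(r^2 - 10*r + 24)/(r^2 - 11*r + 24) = (r^2 - 10*r + 24)/(r^2 - 11*r + 24)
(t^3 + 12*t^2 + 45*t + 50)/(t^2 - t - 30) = (t^2 + 7*t + 10)/(t - 6)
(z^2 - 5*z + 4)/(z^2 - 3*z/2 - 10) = 2*(z - 1)/(2*z + 5)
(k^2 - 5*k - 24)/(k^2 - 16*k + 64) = (k + 3)/(k - 8)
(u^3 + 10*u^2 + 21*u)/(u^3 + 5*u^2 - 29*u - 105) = u/(u - 5)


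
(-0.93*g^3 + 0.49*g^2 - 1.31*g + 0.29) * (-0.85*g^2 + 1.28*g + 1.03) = 0.7905*g^5 - 1.6069*g^4 + 0.7828*g^3 - 1.4186*g^2 - 0.9781*g + 0.2987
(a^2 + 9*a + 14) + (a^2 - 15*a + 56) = 2*a^2 - 6*a + 70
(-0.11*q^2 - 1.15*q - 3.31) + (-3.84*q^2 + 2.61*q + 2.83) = -3.95*q^2 + 1.46*q - 0.48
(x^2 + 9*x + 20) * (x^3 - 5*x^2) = x^5 + 4*x^4 - 25*x^3 - 100*x^2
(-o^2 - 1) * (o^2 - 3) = -o^4 + 2*o^2 + 3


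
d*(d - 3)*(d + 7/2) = d^3 + d^2/2 - 21*d/2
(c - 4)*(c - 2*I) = c^2 - 4*c - 2*I*c + 8*I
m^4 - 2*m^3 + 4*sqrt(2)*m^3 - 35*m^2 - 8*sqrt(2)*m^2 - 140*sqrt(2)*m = m*(m - 7)*(m + 5)*(m + 4*sqrt(2))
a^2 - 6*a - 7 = (a - 7)*(a + 1)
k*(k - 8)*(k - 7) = k^3 - 15*k^2 + 56*k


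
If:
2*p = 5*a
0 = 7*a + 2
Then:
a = -2/7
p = -5/7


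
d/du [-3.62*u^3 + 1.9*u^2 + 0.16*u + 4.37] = -10.86*u^2 + 3.8*u + 0.16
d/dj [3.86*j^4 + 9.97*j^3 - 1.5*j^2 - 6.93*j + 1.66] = 15.44*j^3 + 29.91*j^2 - 3.0*j - 6.93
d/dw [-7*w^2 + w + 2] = 1 - 14*w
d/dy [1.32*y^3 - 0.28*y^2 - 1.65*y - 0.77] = 3.96*y^2 - 0.56*y - 1.65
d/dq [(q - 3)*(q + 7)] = 2*q + 4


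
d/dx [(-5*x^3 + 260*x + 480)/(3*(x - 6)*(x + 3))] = 5*(-x^4 + 6*x^3 + 2*x^2 - 192*x - 648)/(3*(x^4 - 6*x^3 - 27*x^2 + 108*x + 324))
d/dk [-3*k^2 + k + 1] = 1 - 6*k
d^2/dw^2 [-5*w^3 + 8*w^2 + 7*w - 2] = 16 - 30*w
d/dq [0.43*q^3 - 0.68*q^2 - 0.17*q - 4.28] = 1.29*q^2 - 1.36*q - 0.17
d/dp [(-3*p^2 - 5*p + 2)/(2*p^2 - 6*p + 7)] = (28*p^2 - 50*p - 23)/(4*p^4 - 24*p^3 + 64*p^2 - 84*p + 49)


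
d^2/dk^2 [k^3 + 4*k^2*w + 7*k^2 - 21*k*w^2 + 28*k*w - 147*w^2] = 6*k + 8*w + 14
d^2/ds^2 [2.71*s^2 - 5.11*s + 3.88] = 5.42000000000000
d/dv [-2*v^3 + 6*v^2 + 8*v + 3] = -6*v^2 + 12*v + 8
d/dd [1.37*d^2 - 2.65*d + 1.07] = 2.74*d - 2.65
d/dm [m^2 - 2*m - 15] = 2*m - 2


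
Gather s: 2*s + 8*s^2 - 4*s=8*s^2 - 2*s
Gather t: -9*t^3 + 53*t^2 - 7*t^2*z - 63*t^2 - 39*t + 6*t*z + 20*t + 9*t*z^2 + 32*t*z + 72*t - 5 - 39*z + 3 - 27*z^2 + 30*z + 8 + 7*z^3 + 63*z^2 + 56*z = -9*t^3 + t^2*(-7*z - 10) + t*(9*z^2 + 38*z + 53) + 7*z^3 + 36*z^2 + 47*z + 6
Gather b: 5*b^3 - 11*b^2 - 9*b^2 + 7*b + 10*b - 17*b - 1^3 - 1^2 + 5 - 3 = 5*b^3 - 20*b^2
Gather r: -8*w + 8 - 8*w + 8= 16 - 16*w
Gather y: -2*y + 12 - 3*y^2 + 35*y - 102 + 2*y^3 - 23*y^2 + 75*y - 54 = 2*y^3 - 26*y^2 + 108*y - 144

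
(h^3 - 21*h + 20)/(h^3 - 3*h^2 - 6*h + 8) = (h + 5)/(h + 2)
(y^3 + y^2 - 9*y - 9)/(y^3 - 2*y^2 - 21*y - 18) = (y - 3)/(y - 6)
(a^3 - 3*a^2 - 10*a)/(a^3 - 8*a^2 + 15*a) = (a + 2)/(a - 3)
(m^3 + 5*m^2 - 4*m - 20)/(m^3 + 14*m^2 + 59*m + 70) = (m - 2)/(m + 7)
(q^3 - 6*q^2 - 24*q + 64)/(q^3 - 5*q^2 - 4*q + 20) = (q^2 - 4*q - 32)/(q^2 - 3*q - 10)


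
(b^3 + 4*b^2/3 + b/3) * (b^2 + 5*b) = b^5 + 19*b^4/3 + 7*b^3 + 5*b^2/3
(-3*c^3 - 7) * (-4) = 12*c^3 + 28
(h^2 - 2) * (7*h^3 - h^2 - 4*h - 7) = 7*h^5 - h^4 - 18*h^3 - 5*h^2 + 8*h + 14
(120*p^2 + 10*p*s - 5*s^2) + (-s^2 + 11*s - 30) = 120*p^2 + 10*p*s - 6*s^2 + 11*s - 30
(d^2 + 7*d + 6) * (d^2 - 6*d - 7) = d^4 + d^3 - 43*d^2 - 85*d - 42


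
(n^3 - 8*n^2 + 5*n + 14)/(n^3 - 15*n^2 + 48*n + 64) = (n^2 - 9*n + 14)/(n^2 - 16*n + 64)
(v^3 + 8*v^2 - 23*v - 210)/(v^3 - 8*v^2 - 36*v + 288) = (v^2 + 2*v - 35)/(v^2 - 14*v + 48)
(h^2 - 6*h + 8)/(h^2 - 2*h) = (h - 4)/h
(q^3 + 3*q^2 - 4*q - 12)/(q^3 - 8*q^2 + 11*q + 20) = (q^3 + 3*q^2 - 4*q - 12)/(q^3 - 8*q^2 + 11*q + 20)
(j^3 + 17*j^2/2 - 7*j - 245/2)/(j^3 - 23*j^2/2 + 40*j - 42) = (j^2 + 12*j + 35)/(j^2 - 8*j + 12)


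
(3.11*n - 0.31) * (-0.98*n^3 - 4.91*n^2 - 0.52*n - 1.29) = -3.0478*n^4 - 14.9663*n^3 - 0.0951*n^2 - 3.8507*n + 0.3999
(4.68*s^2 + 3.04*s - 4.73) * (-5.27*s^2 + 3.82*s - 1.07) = -24.6636*s^4 + 1.8568*s^3 + 31.5323*s^2 - 21.3214*s + 5.0611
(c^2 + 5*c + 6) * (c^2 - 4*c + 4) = c^4 + c^3 - 10*c^2 - 4*c + 24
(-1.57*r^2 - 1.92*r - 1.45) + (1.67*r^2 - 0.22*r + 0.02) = 0.0999999999999999*r^2 - 2.14*r - 1.43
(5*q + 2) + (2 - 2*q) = 3*q + 4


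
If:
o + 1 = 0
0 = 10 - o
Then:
No Solution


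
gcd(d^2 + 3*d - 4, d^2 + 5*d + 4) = d + 4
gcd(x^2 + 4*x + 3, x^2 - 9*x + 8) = 1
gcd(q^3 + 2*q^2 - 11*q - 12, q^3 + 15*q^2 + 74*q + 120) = q + 4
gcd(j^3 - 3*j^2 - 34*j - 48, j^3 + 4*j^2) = 1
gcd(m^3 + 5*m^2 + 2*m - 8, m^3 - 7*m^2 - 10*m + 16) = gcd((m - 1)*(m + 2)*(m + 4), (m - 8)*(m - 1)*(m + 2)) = m^2 + m - 2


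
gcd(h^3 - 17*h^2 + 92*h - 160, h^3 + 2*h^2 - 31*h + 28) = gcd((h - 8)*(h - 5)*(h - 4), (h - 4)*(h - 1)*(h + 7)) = h - 4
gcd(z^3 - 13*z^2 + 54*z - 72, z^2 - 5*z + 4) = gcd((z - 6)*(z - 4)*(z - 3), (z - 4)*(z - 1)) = z - 4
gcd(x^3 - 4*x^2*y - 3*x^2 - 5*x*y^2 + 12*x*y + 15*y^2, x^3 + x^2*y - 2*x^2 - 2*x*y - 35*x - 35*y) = x + y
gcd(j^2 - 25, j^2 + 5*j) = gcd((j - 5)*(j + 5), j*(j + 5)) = j + 5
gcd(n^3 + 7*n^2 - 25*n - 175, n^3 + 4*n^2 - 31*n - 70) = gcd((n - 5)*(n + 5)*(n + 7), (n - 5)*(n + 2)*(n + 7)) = n^2 + 2*n - 35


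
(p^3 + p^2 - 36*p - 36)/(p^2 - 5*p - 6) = p + 6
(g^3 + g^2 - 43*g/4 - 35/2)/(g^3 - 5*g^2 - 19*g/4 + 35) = (g + 2)/(g - 4)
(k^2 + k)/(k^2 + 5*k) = (k + 1)/(k + 5)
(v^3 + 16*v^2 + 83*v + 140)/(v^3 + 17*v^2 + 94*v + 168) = (v + 5)/(v + 6)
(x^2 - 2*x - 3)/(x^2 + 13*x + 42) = (x^2 - 2*x - 3)/(x^2 + 13*x + 42)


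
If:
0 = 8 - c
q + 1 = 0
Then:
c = 8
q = -1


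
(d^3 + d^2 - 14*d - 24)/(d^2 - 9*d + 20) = (d^2 + 5*d + 6)/(d - 5)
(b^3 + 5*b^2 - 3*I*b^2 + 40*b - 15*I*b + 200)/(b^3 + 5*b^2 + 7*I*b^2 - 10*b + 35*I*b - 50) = (b - 8*I)/(b + 2*I)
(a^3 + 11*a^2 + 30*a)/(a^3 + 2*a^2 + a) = (a^2 + 11*a + 30)/(a^2 + 2*a + 1)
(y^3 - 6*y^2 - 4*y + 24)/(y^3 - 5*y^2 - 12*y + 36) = (y + 2)/(y + 3)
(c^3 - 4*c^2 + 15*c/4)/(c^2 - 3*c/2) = c - 5/2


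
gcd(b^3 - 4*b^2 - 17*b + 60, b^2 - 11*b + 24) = b - 3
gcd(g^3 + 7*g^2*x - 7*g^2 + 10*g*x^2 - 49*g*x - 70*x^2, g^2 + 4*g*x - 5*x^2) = g + 5*x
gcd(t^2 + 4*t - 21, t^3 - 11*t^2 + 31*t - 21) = t - 3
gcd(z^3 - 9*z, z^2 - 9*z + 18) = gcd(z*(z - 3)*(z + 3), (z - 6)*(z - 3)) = z - 3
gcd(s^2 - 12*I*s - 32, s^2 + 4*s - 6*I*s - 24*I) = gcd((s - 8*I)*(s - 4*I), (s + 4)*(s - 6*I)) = 1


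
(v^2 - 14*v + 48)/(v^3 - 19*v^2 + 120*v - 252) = (v - 8)/(v^2 - 13*v + 42)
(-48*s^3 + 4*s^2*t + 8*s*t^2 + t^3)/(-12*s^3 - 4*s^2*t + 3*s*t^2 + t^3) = (24*s^2 + 10*s*t + t^2)/(6*s^2 + 5*s*t + t^2)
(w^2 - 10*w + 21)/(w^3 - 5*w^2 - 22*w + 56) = (w - 3)/(w^2 + 2*w - 8)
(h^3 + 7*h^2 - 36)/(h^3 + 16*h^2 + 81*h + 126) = (h - 2)/(h + 7)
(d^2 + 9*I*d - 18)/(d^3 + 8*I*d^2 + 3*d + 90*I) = (d + 3*I)/(d^2 + 2*I*d + 15)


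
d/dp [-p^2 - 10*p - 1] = -2*p - 10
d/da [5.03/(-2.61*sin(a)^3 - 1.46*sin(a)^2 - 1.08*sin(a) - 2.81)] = (39.3849*sin(a)^2 + 14.6876*sin(a) + 5.4324)*cos(a)/(2.61*sin(a)^3 + 1.46*sin(a)^2 + 1.08*sin(a) + 2.81)^2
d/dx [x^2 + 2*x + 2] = 2*x + 2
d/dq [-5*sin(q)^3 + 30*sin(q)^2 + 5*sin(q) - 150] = 5*(-3*sin(q)^2 + 12*sin(q) + 1)*cos(q)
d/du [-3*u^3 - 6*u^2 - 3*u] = -9*u^2 - 12*u - 3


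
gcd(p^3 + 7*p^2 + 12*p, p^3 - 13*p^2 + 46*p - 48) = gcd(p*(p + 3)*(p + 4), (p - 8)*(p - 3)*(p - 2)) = 1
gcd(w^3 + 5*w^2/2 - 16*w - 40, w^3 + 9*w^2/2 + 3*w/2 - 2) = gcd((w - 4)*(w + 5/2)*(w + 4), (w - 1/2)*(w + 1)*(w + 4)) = w + 4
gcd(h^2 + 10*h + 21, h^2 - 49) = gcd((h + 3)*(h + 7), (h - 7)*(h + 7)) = h + 7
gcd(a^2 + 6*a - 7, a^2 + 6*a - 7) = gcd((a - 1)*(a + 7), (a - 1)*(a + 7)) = a^2 + 6*a - 7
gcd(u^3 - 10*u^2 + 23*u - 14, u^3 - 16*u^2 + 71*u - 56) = u^2 - 8*u + 7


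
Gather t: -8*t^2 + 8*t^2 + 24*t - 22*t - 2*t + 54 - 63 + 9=0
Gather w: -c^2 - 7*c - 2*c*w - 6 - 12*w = -c^2 - 7*c + w*(-2*c - 12) - 6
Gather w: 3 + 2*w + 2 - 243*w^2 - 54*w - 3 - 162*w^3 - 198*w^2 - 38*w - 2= -162*w^3 - 441*w^2 - 90*w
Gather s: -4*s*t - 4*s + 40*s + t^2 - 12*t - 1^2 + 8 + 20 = s*(36 - 4*t) + t^2 - 12*t + 27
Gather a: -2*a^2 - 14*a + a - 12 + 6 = -2*a^2 - 13*a - 6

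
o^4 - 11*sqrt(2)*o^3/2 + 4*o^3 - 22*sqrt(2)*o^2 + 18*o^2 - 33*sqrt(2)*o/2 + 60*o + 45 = (o + 1)*(o + 3)*(o - 3*sqrt(2))*(o - 5*sqrt(2)/2)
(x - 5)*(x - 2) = x^2 - 7*x + 10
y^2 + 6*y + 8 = (y + 2)*(y + 4)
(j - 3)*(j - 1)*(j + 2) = j^3 - 2*j^2 - 5*j + 6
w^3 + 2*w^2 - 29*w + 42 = (w - 3)*(w - 2)*(w + 7)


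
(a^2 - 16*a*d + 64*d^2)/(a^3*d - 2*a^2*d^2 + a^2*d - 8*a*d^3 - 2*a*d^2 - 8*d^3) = (-a^2 + 16*a*d - 64*d^2)/(d*(-a^3 + 2*a^2*d - a^2 + 8*a*d^2 + 2*a*d + 8*d^2))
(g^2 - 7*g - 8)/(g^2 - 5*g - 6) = (g - 8)/(g - 6)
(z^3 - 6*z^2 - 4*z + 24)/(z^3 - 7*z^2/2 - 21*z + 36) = 2*(z^2 - 4)/(2*z^2 + 5*z - 12)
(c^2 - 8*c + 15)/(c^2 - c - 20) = (c - 3)/(c + 4)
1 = 1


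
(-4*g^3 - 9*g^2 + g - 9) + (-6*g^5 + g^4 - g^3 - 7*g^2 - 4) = -6*g^5 + g^4 - 5*g^3 - 16*g^2 + g - 13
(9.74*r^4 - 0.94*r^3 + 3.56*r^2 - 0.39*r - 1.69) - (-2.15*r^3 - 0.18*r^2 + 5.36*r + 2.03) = 9.74*r^4 + 1.21*r^3 + 3.74*r^2 - 5.75*r - 3.72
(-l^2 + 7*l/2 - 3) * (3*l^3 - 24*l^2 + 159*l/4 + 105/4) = -3*l^5 + 69*l^4/2 - 531*l^3/4 + 1479*l^2/8 - 219*l/8 - 315/4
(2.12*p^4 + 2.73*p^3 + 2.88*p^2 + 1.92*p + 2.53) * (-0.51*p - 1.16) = -1.0812*p^5 - 3.8515*p^4 - 4.6356*p^3 - 4.32*p^2 - 3.5175*p - 2.9348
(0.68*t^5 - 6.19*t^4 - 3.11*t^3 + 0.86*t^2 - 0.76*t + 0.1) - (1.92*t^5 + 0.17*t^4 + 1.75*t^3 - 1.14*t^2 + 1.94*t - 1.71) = -1.24*t^5 - 6.36*t^4 - 4.86*t^3 + 2.0*t^2 - 2.7*t + 1.81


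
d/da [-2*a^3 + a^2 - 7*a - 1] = -6*a^2 + 2*a - 7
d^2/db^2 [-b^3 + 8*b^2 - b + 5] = 16 - 6*b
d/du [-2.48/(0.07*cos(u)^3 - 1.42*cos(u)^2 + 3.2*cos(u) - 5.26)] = (-0.5208*cos(u)^2 + 7.0432*cos(u) - 7.936)*sin(u)/(0.07*cos(u)^3 - 1.42*cos(u)^2 + 3.2*cos(u) - 5.26)^2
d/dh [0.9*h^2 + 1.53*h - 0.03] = 1.8*h + 1.53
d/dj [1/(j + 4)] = -1/(j + 4)^2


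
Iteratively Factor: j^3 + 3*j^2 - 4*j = (j + 4)*(j^2 - j) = (j - 1)*(j + 4)*(j)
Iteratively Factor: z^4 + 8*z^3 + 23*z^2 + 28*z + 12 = (z + 2)*(z^3 + 6*z^2 + 11*z + 6) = (z + 2)*(z + 3)*(z^2 + 3*z + 2) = (z + 1)*(z + 2)*(z + 3)*(z + 2)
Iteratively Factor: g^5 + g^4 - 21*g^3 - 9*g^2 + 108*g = (g)*(g^4 + g^3 - 21*g^2 - 9*g + 108) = g*(g + 4)*(g^3 - 3*g^2 - 9*g + 27) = g*(g - 3)*(g + 4)*(g^2 - 9) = g*(g - 3)^2*(g + 4)*(g + 3)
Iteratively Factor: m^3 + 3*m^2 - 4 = (m + 2)*(m^2 + m - 2) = (m + 2)^2*(m - 1)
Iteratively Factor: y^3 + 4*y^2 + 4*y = (y + 2)*(y^2 + 2*y) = (y + 2)^2*(y)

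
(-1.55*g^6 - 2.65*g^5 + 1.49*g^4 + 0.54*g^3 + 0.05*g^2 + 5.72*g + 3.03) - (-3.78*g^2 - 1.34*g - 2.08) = -1.55*g^6 - 2.65*g^5 + 1.49*g^4 + 0.54*g^3 + 3.83*g^2 + 7.06*g + 5.11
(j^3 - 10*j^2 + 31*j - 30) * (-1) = -j^3 + 10*j^2 - 31*j + 30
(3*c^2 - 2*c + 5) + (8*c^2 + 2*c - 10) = 11*c^2 - 5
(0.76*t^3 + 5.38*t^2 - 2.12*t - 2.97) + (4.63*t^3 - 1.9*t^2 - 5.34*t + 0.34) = 5.39*t^3 + 3.48*t^2 - 7.46*t - 2.63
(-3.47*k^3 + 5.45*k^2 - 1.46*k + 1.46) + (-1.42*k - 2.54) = -3.47*k^3 + 5.45*k^2 - 2.88*k - 1.08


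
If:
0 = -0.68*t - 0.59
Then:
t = -0.87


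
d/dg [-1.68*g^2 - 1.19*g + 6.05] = -3.36*g - 1.19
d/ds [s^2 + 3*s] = 2*s + 3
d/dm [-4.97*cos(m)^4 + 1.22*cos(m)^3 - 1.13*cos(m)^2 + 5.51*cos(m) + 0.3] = (19.88*cos(m)^3 - 3.66*cos(m)^2 + 2.26*cos(m) - 5.51)*sin(m)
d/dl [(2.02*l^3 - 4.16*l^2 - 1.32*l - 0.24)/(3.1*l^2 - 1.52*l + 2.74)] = (6.262*l^4 - 6.14080000000001*l^3 + 27.0196*l^2 - 21.3088*l - 3.9816)/(9.61*l^4 - 9.424*l^3 + 19.2984*l^2 - 8.3296*l + 7.5076)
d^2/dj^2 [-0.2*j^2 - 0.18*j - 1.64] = -0.400000000000000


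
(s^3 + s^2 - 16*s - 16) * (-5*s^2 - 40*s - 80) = -5*s^5 - 45*s^4 - 40*s^3 + 640*s^2 + 1920*s + 1280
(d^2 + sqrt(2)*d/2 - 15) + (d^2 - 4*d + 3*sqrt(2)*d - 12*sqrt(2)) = 2*d^2 - 4*d + 7*sqrt(2)*d/2 - 12*sqrt(2) - 15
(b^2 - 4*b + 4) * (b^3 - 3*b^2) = b^5 - 7*b^4 + 16*b^3 - 12*b^2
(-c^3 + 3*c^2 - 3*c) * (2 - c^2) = c^5 - 3*c^4 + c^3 + 6*c^2 - 6*c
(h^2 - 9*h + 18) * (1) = h^2 - 9*h + 18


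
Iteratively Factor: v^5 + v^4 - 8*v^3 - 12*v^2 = (v)*(v^4 + v^3 - 8*v^2 - 12*v) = v*(v + 2)*(v^3 - v^2 - 6*v) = v*(v - 3)*(v + 2)*(v^2 + 2*v) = v*(v - 3)*(v + 2)^2*(v)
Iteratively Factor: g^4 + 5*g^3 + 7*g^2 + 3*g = (g + 1)*(g^3 + 4*g^2 + 3*g) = (g + 1)^2*(g^2 + 3*g) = (g + 1)^2*(g + 3)*(g)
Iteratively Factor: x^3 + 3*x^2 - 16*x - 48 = (x + 4)*(x^2 - x - 12) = (x + 3)*(x + 4)*(x - 4)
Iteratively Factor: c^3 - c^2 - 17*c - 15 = (c + 1)*(c^2 - 2*c - 15) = (c + 1)*(c + 3)*(c - 5)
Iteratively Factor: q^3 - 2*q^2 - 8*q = (q + 2)*(q^2 - 4*q) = q*(q + 2)*(q - 4)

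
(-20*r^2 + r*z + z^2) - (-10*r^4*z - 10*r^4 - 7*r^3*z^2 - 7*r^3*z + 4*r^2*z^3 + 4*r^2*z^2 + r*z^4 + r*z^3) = 10*r^4*z + 10*r^4 + 7*r^3*z^2 + 7*r^3*z - 4*r^2*z^3 - 4*r^2*z^2 - 20*r^2 - r*z^4 - r*z^3 + r*z + z^2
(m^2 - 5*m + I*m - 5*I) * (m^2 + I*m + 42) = m^4 - 5*m^3 + 2*I*m^3 + 41*m^2 - 10*I*m^2 - 205*m + 42*I*m - 210*I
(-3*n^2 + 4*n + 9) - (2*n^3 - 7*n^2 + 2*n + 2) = -2*n^3 + 4*n^2 + 2*n + 7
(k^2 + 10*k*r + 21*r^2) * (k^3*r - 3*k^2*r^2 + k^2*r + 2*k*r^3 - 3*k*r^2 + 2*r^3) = k^5*r + 7*k^4*r^2 + k^4*r - 7*k^3*r^3 + 7*k^3*r^2 - 43*k^2*r^4 - 7*k^2*r^3 + 42*k*r^5 - 43*k*r^4 + 42*r^5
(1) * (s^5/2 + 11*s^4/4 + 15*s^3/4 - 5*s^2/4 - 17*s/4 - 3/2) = s^5/2 + 11*s^4/4 + 15*s^3/4 - 5*s^2/4 - 17*s/4 - 3/2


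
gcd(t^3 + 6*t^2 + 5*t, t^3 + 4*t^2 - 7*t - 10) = t^2 + 6*t + 5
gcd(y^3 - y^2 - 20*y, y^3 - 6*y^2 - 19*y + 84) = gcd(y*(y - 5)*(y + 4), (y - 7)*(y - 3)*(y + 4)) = y + 4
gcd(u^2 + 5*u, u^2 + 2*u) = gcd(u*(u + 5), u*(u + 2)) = u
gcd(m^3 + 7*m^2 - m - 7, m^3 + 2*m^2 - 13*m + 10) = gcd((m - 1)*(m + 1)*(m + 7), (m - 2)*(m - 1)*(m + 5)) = m - 1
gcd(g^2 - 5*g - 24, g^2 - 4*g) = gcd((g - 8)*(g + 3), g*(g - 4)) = 1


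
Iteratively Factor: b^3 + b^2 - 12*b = (b - 3)*(b^2 + 4*b) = (b - 3)*(b + 4)*(b)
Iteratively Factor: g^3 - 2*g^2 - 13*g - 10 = (g + 1)*(g^2 - 3*g - 10) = (g - 5)*(g + 1)*(g + 2)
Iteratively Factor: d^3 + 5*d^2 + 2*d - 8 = (d - 1)*(d^2 + 6*d + 8) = (d - 1)*(d + 4)*(d + 2)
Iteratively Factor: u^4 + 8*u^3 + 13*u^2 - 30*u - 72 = (u + 3)*(u^3 + 5*u^2 - 2*u - 24) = (u + 3)*(u + 4)*(u^2 + u - 6) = (u + 3)^2*(u + 4)*(u - 2)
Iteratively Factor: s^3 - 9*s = (s - 3)*(s^2 + 3*s) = (s - 3)*(s + 3)*(s)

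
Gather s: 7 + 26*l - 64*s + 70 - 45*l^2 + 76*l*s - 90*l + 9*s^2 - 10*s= -45*l^2 - 64*l + 9*s^2 + s*(76*l - 74) + 77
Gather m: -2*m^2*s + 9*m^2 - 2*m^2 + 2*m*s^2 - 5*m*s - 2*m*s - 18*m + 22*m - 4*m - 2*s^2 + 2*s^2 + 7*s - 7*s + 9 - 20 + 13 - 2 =m^2*(7 - 2*s) + m*(2*s^2 - 7*s)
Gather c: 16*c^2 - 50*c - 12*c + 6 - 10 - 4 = 16*c^2 - 62*c - 8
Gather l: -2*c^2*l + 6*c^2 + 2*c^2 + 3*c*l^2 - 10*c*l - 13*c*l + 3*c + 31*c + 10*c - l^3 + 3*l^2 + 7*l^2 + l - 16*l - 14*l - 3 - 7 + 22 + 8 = 8*c^2 + 44*c - l^3 + l^2*(3*c + 10) + l*(-2*c^2 - 23*c - 29) + 20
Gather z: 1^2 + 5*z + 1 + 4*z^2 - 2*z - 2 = 4*z^2 + 3*z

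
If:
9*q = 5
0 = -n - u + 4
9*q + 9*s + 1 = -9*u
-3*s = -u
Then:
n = 9/2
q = 5/9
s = -1/6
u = -1/2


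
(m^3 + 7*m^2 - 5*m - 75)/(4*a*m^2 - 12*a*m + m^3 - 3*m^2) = (m^2 + 10*m + 25)/(m*(4*a + m))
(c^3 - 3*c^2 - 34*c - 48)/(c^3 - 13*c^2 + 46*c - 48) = (c^2 + 5*c + 6)/(c^2 - 5*c + 6)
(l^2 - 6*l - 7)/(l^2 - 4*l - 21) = (l + 1)/(l + 3)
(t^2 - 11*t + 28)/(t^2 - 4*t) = (t - 7)/t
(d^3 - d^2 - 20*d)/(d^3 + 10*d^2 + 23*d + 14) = d*(d^2 - d - 20)/(d^3 + 10*d^2 + 23*d + 14)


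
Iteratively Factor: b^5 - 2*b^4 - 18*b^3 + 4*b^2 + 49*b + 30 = (b + 1)*(b^4 - 3*b^3 - 15*b^2 + 19*b + 30) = (b - 2)*(b + 1)*(b^3 - b^2 - 17*b - 15) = (b - 2)*(b + 1)^2*(b^2 - 2*b - 15) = (b - 5)*(b - 2)*(b + 1)^2*(b + 3)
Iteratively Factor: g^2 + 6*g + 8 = (g + 2)*(g + 4)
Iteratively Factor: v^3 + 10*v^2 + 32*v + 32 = (v + 2)*(v^2 + 8*v + 16) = (v + 2)*(v + 4)*(v + 4)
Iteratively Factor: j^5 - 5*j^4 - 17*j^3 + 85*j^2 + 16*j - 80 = (j + 4)*(j^4 - 9*j^3 + 19*j^2 + 9*j - 20) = (j - 1)*(j + 4)*(j^3 - 8*j^2 + 11*j + 20) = (j - 4)*(j - 1)*(j + 4)*(j^2 - 4*j - 5) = (j - 4)*(j - 1)*(j + 1)*(j + 4)*(j - 5)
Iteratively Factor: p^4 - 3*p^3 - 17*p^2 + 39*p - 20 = (p - 1)*(p^3 - 2*p^2 - 19*p + 20) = (p - 1)*(p + 4)*(p^2 - 6*p + 5) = (p - 5)*(p - 1)*(p + 4)*(p - 1)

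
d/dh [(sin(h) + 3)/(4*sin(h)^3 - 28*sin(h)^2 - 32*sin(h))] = (-sin(h)^3 - sin(h)^2 + 21*sin(h) + 12)*cos(h)/(2*(sin(h) - 8)^2*(sin(h) + 1)^2*sin(h)^2)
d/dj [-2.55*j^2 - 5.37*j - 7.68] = -5.1*j - 5.37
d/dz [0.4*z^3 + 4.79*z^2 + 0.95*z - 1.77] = 1.2*z^2 + 9.58*z + 0.95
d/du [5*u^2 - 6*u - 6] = 10*u - 6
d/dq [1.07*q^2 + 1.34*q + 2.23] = 2.14*q + 1.34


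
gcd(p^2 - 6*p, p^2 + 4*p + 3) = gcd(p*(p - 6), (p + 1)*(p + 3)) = 1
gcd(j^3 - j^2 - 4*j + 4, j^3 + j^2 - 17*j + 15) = j - 1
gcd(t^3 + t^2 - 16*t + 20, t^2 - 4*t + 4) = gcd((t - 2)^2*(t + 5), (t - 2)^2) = t^2 - 4*t + 4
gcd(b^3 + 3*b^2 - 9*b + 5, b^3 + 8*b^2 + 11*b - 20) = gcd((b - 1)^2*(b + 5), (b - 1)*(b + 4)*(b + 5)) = b^2 + 4*b - 5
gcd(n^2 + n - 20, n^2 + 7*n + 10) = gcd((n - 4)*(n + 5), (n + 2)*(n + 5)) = n + 5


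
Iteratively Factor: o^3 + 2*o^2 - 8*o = (o + 4)*(o^2 - 2*o) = (o - 2)*(o + 4)*(o)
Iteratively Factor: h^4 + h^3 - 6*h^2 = (h)*(h^3 + h^2 - 6*h) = h*(h - 2)*(h^2 + 3*h) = h^2*(h - 2)*(h + 3)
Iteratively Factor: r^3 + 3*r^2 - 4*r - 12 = (r - 2)*(r^2 + 5*r + 6) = (r - 2)*(r + 2)*(r + 3)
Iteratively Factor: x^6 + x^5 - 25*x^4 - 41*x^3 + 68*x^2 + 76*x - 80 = (x - 5)*(x^5 + 6*x^4 + 5*x^3 - 16*x^2 - 12*x + 16) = (x - 5)*(x + 2)*(x^4 + 4*x^3 - 3*x^2 - 10*x + 8) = (x - 5)*(x + 2)*(x + 4)*(x^3 - 3*x + 2) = (x - 5)*(x - 1)*(x + 2)*(x + 4)*(x^2 + x - 2) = (x - 5)*(x - 1)*(x + 2)^2*(x + 4)*(x - 1)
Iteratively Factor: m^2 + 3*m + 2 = (m + 1)*(m + 2)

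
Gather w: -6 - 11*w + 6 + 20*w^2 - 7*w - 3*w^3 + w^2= -3*w^3 + 21*w^2 - 18*w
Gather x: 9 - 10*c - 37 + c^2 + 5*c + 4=c^2 - 5*c - 24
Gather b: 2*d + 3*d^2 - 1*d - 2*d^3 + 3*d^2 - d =-2*d^3 + 6*d^2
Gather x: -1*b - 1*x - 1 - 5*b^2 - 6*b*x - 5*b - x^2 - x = -5*b^2 - 6*b - x^2 + x*(-6*b - 2) - 1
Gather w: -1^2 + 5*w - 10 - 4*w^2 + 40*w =-4*w^2 + 45*w - 11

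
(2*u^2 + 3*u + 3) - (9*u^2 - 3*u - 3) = -7*u^2 + 6*u + 6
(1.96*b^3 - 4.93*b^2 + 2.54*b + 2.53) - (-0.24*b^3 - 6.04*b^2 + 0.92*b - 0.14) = 2.2*b^3 + 1.11*b^2 + 1.62*b + 2.67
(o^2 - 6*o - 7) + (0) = o^2 - 6*o - 7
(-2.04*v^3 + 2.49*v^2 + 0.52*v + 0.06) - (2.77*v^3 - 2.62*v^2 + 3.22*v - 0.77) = -4.81*v^3 + 5.11*v^2 - 2.7*v + 0.83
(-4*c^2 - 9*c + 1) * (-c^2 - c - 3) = 4*c^4 + 13*c^3 + 20*c^2 + 26*c - 3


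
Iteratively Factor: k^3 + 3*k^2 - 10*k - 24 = (k - 3)*(k^2 + 6*k + 8) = (k - 3)*(k + 2)*(k + 4)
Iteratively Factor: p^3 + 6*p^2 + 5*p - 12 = (p - 1)*(p^2 + 7*p + 12) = (p - 1)*(p + 4)*(p + 3)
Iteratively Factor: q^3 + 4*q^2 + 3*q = (q + 1)*(q^2 + 3*q) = q*(q + 1)*(q + 3)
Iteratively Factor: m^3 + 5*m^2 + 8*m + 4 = (m + 1)*(m^2 + 4*m + 4) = (m + 1)*(m + 2)*(m + 2)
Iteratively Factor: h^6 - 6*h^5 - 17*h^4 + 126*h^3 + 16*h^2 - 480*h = (h + 2)*(h^5 - 8*h^4 - h^3 + 128*h^2 - 240*h) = (h - 5)*(h + 2)*(h^4 - 3*h^3 - 16*h^2 + 48*h) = h*(h - 5)*(h + 2)*(h^3 - 3*h^2 - 16*h + 48) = h*(h - 5)*(h - 3)*(h + 2)*(h^2 - 16) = h*(h - 5)*(h - 3)*(h + 2)*(h + 4)*(h - 4)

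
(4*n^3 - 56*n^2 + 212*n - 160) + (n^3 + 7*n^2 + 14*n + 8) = 5*n^3 - 49*n^2 + 226*n - 152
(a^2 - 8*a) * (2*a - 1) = 2*a^3 - 17*a^2 + 8*a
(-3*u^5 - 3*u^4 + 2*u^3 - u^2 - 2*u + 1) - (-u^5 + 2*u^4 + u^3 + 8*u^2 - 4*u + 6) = -2*u^5 - 5*u^4 + u^3 - 9*u^2 + 2*u - 5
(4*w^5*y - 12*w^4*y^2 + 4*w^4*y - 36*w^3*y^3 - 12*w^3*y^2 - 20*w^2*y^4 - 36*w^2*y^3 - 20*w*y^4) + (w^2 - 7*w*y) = 4*w^5*y - 12*w^4*y^2 + 4*w^4*y - 36*w^3*y^3 - 12*w^3*y^2 - 20*w^2*y^4 - 36*w^2*y^3 + w^2 - 20*w*y^4 - 7*w*y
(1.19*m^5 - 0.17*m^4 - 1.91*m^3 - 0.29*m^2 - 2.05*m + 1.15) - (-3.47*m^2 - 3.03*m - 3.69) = 1.19*m^5 - 0.17*m^4 - 1.91*m^3 + 3.18*m^2 + 0.98*m + 4.84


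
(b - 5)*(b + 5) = b^2 - 25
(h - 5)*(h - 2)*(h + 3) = h^3 - 4*h^2 - 11*h + 30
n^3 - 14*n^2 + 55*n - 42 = (n - 7)*(n - 6)*(n - 1)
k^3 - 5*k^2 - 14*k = k*(k - 7)*(k + 2)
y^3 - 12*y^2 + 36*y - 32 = (y - 8)*(y - 2)^2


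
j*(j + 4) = j^2 + 4*j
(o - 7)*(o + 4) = o^2 - 3*o - 28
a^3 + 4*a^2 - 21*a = a*(a - 3)*(a + 7)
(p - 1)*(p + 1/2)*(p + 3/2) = p^3 + p^2 - 5*p/4 - 3/4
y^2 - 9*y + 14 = (y - 7)*(y - 2)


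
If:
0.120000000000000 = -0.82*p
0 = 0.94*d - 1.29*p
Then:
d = -0.20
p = -0.15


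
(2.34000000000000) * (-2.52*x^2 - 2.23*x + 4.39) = -5.8968*x^2 - 5.2182*x + 10.2726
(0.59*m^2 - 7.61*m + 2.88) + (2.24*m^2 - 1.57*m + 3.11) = 2.83*m^2 - 9.18*m + 5.99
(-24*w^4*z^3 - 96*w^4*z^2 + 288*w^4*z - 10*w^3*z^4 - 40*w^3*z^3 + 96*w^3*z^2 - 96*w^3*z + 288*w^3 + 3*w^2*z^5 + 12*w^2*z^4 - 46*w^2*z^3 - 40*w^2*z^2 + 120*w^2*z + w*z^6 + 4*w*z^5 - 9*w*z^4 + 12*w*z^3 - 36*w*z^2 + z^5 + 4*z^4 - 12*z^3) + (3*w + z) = -24*w^4*z^3 - 96*w^4*z^2 + 288*w^4*z - 10*w^3*z^4 - 40*w^3*z^3 + 96*w^3*z^2 - 96*w^3*z + 288*w^3 + 3*w^2*z^5 + 12*w^2*z^4 - 46*w^2*z^3 - 40*w^2*z^2 + 120*w^2*z + w*z^6 + 4*w*z^5 - 9*w*z^4 + 12*w*z^3 - 36*w*z^2 + 3*w + z^5 + 4*z^4 - 12*z^3 + z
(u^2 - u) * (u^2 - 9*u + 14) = u^4 - 10*u^3 + 23*u^2 - 14*u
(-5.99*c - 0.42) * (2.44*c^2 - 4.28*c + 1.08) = -14.6156*c^3 + 24.6124*c^2 - 4.6716*c - 0.4536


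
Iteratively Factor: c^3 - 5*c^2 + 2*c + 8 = (c - 2)*(c^2 - 3*c - 4) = (c - 4)*(c - 2)*(c + 1)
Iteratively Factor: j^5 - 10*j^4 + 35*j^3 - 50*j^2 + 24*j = (j - 4)*(j^4 - 6*j^3 + 11*j^2 - 6*j) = j*(j - 4)*(j^3 - 6*j^2 + 11*j - 6) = j*(j - 4)*(j - 2)*(j^2 - 4*j + 3) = j*(j - 4)*(j - 3)*(j - 2)*(j - 1)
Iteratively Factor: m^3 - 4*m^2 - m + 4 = (m - 4)*(m^2 - 1) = (m - 4)*(m + 1)*(m - 1)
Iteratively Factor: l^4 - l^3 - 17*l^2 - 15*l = (l + 3)*(l^3 - 4*l^2 - 5*l) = (l + 1)*(l + 3)*(l^2 - 5*l) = l*(l + 1)*(l + 3)*(l - 5)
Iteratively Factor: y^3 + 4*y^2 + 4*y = (y + 2)*(y^2 + 2*y) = y*(y + 2)*(y + 2)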